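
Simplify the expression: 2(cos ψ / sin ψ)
2(cos ψ / sin ψ) = 2(cot ψ) (using Quotient identity)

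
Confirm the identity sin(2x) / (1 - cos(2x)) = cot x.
LHS = 2 sin x cos x / (2sin²x) = cos x/sin x = cot x = RHS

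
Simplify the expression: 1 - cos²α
1 - cos²α = sin²α (using Pythagorean identity)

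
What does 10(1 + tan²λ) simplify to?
10(1 + tan²λ) = 10(sec²λ) (using Pythagorean identity)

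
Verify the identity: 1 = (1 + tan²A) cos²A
RHS = sec²A · cos²A = (1/cos²A) · cos²A = 1 = LHS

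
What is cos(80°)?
cos(80°) = 0.1736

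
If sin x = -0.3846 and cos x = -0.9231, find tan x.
tan x = sin x / cos x = 0.4166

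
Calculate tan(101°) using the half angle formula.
tan(101°) = sin 202° / (1 + cos 202°) = -5.145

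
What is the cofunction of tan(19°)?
tan(19°) = cot(90° - 19°) = cot(71°)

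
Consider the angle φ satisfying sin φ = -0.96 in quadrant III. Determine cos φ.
cos φ = ±√(1 - sin²φ) = -0.28 (negative in QIII)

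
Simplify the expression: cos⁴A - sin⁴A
cos⁴A - sin⁴A = cos(2A) (using Factoring + double angle)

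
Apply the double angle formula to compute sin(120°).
sin(120°) = 2 sin 60° cos 60° = √3/2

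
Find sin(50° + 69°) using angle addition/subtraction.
sin(50° + 69°) = sin 50° cos 69° + cos 50° sin 69° = 0.8746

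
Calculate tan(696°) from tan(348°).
tan(696°) = 2 tan 348° / (1 - tan²348°) = -0.4452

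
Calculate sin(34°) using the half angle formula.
sin(34°) = √((1 - cos 68°)/2) = 0.5592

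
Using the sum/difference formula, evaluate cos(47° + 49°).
cos(47° + 49°) = cos 47° cos 49° - sin 47° sin 49° = -0.1045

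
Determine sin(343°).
sin(343°) = -0.2924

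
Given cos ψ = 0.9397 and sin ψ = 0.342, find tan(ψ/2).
tan(ψ/2) = sin ψ / (1 + cos ψ) = 0.1763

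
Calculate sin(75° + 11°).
sin(75° + 11°) = sin 75° cos 11° + cos 75° sin 11° = 0.9976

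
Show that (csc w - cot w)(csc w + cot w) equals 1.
LHS = csc²w - cot²w = (1 + cot²w) - cot²w = 1 = RHS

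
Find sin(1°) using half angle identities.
sin(1°) = √((1 - cos 2°)/2) = 0.01745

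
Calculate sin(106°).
sin(106°) = 0.9613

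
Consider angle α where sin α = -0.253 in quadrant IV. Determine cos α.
cos α = √(1 - sin²α) = 0.9675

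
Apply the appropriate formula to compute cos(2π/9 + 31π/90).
cos(2π/9 + 31π/90) = cos 2π/9 cos 31π/90 - sin 2π/9 sin 31π/90 = -0.2079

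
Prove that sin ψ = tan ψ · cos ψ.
RHS = (sin ψ/cos ψ) · cos ψ = sin ψ = LHS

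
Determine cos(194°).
cos(194°) = -0.9703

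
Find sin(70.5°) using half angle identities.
sin(70.5°) = √((1 - cos 141°)/2) = 0.9426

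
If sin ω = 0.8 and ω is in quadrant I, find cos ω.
cos ω = 0.6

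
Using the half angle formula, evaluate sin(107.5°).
sin(107.5°) = √((1 - cos 215°)/2) = 0.9537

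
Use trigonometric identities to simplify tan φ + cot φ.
tan φ + cot φ = sec φ csc φ (using Quotient identities)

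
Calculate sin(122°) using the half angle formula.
sin(122°) = √((1 - cos 244°)/2) = 0.848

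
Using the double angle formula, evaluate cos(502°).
cos(502°) = cos²251° - sin²251° = -0.788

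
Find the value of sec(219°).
sec(219°) = -1.287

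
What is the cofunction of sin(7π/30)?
sin(7π/30) = cos(π/2 - 7π/30) = cos(4π/15)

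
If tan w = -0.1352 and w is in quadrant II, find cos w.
cos w = -0.991 (using tan²w + 1 = sec²w)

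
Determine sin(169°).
sin(169°) = 0.1908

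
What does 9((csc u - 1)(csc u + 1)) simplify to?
9((csc u - 1)(csc u + 1)) = 9(cot²u) (using Diff. of squares)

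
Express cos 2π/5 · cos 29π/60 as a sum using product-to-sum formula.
cos 2π/5 cos 29π/60 = (1/2)[cos(2π/5-29π/60) + cos(2π/5+29π/60)]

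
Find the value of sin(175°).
sin(175°) = 0.08716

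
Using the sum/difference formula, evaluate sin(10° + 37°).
sin(10° + 37°) = sin 10° cos 37° + cos 10° sin 37° = 0.7314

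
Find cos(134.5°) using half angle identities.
cos(134.5°) = -√((1 + cos 269°)/2) = -0.7009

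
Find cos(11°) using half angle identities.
cos(11°) = √((1 + cos 22°)/2) = 0.9816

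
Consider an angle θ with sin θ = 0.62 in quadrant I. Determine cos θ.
cos θ = √(1 - sin²θ) = 0.7846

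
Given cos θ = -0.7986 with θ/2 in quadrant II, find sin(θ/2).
sin(θ/2) = ±√((1 - cos θ)/2); positive since θ/2 ∈ QII, so sin(θ/2) = 0.9483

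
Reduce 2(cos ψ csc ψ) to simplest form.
2(cos ψ csc ψ) = 2(cot ψ) (using Reciprocal + quotient)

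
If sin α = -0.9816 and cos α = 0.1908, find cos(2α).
cos(2α) = cos²α - sin²α = -0.9271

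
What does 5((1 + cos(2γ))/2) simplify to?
5((1 + cos(2γ))/2) = 5(cos²γ) (using Power reduction)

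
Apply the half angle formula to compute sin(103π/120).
sin(103π/120) = √((1 - cos 103π/60)/2) = 0.4305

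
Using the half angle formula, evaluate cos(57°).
cos(57°) = √((1 + cos 114°)/2) = 0.5446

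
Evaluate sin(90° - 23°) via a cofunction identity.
sin(90° - 23°) = cos(23°) = 0.9205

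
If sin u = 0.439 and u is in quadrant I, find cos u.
cos u = 0.8985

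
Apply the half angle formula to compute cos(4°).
cos(4°) = √((1 + cos 8°)/2) = 0.9976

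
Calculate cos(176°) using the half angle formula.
cos(176°) = -√((1 + cos 352°)/2) = -0.9976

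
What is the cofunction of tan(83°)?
tan(83°) = cot(90° - 83°) = cot(7°)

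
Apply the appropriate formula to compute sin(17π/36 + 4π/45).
sin(17π/36 + 4π/45) = sin 17π/36 cos 4π/45 + cos 17π/36 sin 4π/45 = 0.9816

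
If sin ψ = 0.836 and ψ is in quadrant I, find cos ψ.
cos ψ = 0.5487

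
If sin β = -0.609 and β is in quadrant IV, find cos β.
cos β = 0.7932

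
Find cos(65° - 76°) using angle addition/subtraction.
cos(65° - 76°) = cos 65° cos 76° + sin 65° sin 76° = 0.9816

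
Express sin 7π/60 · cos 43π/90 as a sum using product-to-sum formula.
sin 7π/60 cos 43π/90 = (1/2)[sin(7π/60+43π/90) + sin(7π/60-43π/90)]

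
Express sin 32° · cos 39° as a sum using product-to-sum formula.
sin 32° cos 39° = (1/2)[sin(32°+39°) + sin(32°-39°)]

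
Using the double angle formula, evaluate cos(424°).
cos(424°) = cos²212° - sin²212° = 0.4384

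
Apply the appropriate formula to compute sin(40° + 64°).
sin(40° + 64°) = sin 40° cos 64° + cos 40° sin 64° = 0.9703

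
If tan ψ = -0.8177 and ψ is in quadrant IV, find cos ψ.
cos ψ = 0.7741 (using tan²ψ + 1 = sec²ψ)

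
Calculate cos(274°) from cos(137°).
cos(274°) = cos²137° - sin²137° = 0.06976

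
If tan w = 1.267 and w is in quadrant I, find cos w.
cos w = 0.6195 (using tan²w + 1 = sec²w)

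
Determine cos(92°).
cos(92°) = -0.0349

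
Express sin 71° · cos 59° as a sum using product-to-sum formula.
sin 71° cos 59° = (1/2)[sin(71°+59°) + sin(71°-59°)]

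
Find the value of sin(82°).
sin(82°) = 0.9903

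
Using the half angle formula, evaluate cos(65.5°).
cos(65.5°) = √((1 + cos 131°)/2) = 0.4147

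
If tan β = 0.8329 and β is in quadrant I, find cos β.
cos β = 0.7684 (using tan²β + 1 = sec²β)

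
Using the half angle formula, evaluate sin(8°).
sin(8°) = √((1 - cos 16°)/2) = 0.1392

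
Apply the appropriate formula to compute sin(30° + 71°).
sin(30° + 71°) = sin 30° cos 71° + cos 30° sin 71° = 0.9816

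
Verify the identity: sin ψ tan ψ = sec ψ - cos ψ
RHS = 1/cos ψ - cos ψ = (1 - cos²ψ)/cos ψ = sin²ψ/cos ψ = sin ψ · (sin ψ/cos ψ) = sin ψ tan ψ = LHS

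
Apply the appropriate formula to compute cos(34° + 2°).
cos(34° + 2°) = cos 34° cos 2° - sin 34° sin 2° = 0.809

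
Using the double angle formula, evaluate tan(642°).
tan(642°) = 2 tan 321° / (1 - tan²321°) = -4.705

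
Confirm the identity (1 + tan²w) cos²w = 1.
LHS = sec²w · cos²w = (1/cos²w) · cos²w = 1 = RHS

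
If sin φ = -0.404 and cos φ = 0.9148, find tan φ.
tan φ = sin φ / cos φ = -0.4416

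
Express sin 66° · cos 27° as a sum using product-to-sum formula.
sin 66° cos 27° = (1/2)[sin(66°+27°) + sin(66°-27°)]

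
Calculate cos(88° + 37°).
cos(88° + 37°) = cos 88° cos 37° - sin 88° sin 37° = -0.5736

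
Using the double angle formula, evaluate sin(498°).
sin(498°) = 2 sin 249° cos 249° = 0.6691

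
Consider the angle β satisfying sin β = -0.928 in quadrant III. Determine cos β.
cos β = ±√(1 - sin²β) = -0.3726 (negative in QIII)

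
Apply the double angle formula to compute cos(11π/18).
cos(11π/18) = cos²11π/36 - sin²11π/36 = -0.342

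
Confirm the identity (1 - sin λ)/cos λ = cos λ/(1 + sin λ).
LHS = (1 - sin λ)(1 + sin λ) / (cos λ(1 + sin λ)) = (1 - sin²λ) / (cos λ(1 + sin λ)) = cos²λ / (cos λ(1 + sin λ)) = cos λ/(1 + sin λ) = RHS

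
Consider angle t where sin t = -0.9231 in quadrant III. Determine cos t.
cos t = ±√(1 - sin²t) = -0.3846 (negative in QIII)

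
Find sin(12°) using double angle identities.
sin(12°) = 2 sin 6° cos 6° = 0.2079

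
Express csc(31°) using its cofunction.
csc(31°) = sec(90° - 31°) = sec(59°)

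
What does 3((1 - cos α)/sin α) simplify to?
3((1 - cos α)/sin α) = 3(tan(α/2)) (using Half angle)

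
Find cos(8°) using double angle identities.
cos(8°) = 1 - 2sin²4° = 0.9903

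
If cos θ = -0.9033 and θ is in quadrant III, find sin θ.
sin θ = -0.429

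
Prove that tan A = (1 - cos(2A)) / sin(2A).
RHS = 2sin²A / (2 sin A cos A) = sin A/cos A = tan A = LHS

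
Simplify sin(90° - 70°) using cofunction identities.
sin(90° - 70°) = cos(70°)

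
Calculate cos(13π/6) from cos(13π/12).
cos(13π/6) = 2cos²13π/12 - 1 = √3/2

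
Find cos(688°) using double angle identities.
cos(688°) = cos²344° - sin²344° = 0.848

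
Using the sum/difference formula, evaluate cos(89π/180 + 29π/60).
cos(89π/180 + 29π/60) = cos 89π/180 cos 29π/60 - sin 89π/180 sin 29π/60 = -0.9976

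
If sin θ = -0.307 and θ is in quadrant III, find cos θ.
cos θ = -0.9517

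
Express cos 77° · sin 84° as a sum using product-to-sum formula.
cos 77° sin 84° = (1/2)[sin(77°+84°) - sin(77°-84°)]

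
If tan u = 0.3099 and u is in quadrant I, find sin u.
sin u = 0.296 (using tan²u + 1 = sec²u)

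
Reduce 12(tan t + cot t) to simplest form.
12(tan t + cot t) = 12(sec t csc t) (using Quotient identities)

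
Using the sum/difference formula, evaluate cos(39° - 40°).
cos(39° - 40°) = cos 39° cos 40° + sin 39° sin 40° = 0.9998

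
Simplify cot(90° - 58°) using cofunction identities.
cot(90° - 58°) = tan(58°)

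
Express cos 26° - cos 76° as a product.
cos 26° - cos 76° = -2 sin(51°) sin(-25°)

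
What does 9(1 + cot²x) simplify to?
9(1 + cot²x) = 9(csc²x) (using Pythagorean identity)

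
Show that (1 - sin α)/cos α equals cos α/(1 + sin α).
LHS = (1 - sin α)(1 + sin α) / (cos α(1 + sin α)) = (1 - sin²α) / (cos α(1 + sin α)) = cos²α / (cos α(1 + sin α)) = cos α/(1 + sin α) = RHS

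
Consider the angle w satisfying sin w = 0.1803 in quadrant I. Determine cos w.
cos w = √(1 - sin²w) = 0.9836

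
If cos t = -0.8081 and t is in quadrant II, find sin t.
sin t = 0.589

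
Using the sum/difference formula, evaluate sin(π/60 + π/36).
sin(π/60 + π/36) = sin π/60 cos π/36 + cos π/60 sin π/36 = 0.1392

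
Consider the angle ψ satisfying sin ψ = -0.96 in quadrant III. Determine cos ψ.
cos ψ = ±√(1 - sin²ψ) = -0.28 (negative in QIII)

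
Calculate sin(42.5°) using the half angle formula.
sin(42.5°) = √((1 - cos 85°)/2) = 0.6756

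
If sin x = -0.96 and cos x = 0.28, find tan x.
tan x = sin x / cos x = -3.429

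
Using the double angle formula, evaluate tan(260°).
tan(260°) = 2 tan 130° / (1 - tan²130°) = 5.671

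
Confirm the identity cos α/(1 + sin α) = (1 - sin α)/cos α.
RHS = (1 - sin α)(1 + sin α) / (cos α(1 + sin α)) = (1 - sin²α) / (cos α(1 + sin α)) = cos²α / (cos α(1 + sin α)) = cos α/(1 + sin α) = LHS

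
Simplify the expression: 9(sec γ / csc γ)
9(sec γ / csc γ) = 9(tan γ) (using Reciprocal identities)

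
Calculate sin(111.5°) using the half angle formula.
sin(111.5°) = √((1 - cos 223°)/2) = 0.9304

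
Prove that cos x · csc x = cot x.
LHS = cos x · (1/sin x) = cos x/sin x = cot x = RHS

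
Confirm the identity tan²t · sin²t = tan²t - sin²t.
RHS = sin²t/cos²t - sin²t = sin²t(1/cos²t - 1) = sin²t · (1 - cos²t)/cos²t = sin²t · sin²t/cos²t = sin²t · tan²t = LHS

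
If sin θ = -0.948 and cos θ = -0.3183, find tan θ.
tan θ = sin θ / cos θ = 2.978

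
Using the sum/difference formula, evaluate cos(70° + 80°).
cos(70° + 80°) = cos 70° cos 80° - sin 70° sin 80° = -√3/2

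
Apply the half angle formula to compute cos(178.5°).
cos(178.5°) = -√((1 + cos 357°)/2) = -0.9997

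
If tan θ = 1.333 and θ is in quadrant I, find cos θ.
cos θ = 0.6001 (using tan²θ + 1 = sec²θ)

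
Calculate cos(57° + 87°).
cos(57° + 87°) = cos 57° cos 87° - sin 57° sin 87° = -0.809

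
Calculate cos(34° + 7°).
cos(34° + 7°) = cos 34° cos 7° - sin 34° sin 7° = 0.7547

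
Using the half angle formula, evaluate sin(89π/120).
sin(89π/120) = √((1 - cos 89π/60)/2) = 0.7254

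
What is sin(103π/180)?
sin(103π/180) = 0.9744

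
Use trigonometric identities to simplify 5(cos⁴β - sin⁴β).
5(cos⁴β - sin⁴β) = 5(cos(2β)) (using Factoring + double angle)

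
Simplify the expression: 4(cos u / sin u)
4(cos u / sin u) = 4(cot u) (using Quotient identity)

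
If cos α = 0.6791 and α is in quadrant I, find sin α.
sin α = 0.734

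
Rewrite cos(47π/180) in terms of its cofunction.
cos(47π/180) = sin(π/2 - 47π/180) = sin(43π/180)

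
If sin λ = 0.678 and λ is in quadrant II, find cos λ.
cos λ = -0.7351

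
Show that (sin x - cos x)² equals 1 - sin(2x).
LHS = sin²x - 2 sin x cos x + cos²x = (sin²x + cos²x) - 2 sin x cos x = 1 - sin(2x) = RHS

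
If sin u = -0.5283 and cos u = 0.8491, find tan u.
tan u = sin u / cos u = -0.6222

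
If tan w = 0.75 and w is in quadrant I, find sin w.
sin w = 0.6 (using tan²w + 1 = sec²w)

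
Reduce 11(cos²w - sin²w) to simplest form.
11(cos²w - sin²w) = 11(cos(2w)) (using Double angle)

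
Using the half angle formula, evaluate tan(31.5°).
tan(31.5°) = sin 63° / (1 + cos 63°) = 0.6128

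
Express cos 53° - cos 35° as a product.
cos 53° - cos 35° = -2 sin(44°) sin(9°)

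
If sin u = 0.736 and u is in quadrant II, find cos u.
cos u = -0.677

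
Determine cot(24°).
cot(24°) = 2.246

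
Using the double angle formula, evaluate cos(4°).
cos(4°) = 1 - 2sin²2° = 0.9976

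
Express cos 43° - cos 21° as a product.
cos 43° - cos 21° = -2 sin(32°) sin(11°)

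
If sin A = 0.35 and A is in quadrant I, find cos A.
cos A = 0.9367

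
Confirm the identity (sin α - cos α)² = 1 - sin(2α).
LHS = sin²α - 2 sin α cos α + cos²α = (sin²α + cos²α) - 2 sin α cos α = 1 - sin(2α) = RHS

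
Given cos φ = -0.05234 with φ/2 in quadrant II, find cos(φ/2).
cos(φ/2) = ±√((1 + cos φ)/2); negative since φ/2 ∈ QII, so cos(φ/2) = -0.6884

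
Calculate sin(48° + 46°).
sin(48° + 46°) = sin 48° cos 46° + cos 48° sin 46° = 0.9976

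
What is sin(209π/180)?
sin(209π/180) = -0.4848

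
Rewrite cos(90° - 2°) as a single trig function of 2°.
cos(90° - 2°) = sin(2°)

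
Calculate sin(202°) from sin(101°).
sin(202°) = 2 sin 101° cos 101° = -0.3746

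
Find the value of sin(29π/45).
sin(29π/45) = 0.8988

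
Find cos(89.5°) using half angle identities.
cos(89.5°) = √((1 + cos 179°)/2) = 0.008727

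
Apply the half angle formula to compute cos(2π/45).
cos(2π/45) = √((1 + cos 4π/45)/2) = 0.9903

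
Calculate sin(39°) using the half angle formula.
sin(39°) = √((1 - cos 78°)/2) = 0.6293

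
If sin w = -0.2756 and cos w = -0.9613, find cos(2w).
cos(2w) = cos²w - sin²w = 0.8481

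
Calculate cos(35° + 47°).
cos(35° + 47°) = cos 35° cos 47° - sin 35° sin 47° = 0.1392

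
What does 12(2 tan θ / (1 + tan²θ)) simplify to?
12(2 tan θ / (1 + tan²θ)) = 12(sin(2θ)) (using Double angle)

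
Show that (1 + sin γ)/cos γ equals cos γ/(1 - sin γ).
LHS = (1 + sin γ)(1 - sin γ) / (cos γ(1 - sin γ)) = (1 - sin²γ) / (cos γ(1 - sin γ)) = cos²γ / (cos γ(1 - sin γ)) = cos γ/(1 - sin γ) = RHS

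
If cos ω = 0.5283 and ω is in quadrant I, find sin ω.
sin ω = 0.8491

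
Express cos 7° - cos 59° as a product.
cos 7° - cos 59° = -2 sin(33°) sin(-26°)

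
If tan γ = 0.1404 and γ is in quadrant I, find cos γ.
cos γ = 0.9903 (using tan²γ + 1 = sec²γ)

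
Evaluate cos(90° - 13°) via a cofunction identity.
cos(90° - 13°) = sin(13°) = 0.225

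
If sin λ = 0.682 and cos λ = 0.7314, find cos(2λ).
cos(2λ) = cos²λ - sin²λ = 0.06982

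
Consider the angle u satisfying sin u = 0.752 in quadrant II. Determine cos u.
cos u = ±√(1 - sin²u) = -0.6592 (negative in QII)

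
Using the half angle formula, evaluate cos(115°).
cos(115°) = -√((1 + cos 230°)/2) = -0.4226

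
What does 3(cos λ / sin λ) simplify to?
3(cos λ / sin λ) = 3(cot λ) (using Quotient identity)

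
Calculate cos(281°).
cos(281°) = 0.1908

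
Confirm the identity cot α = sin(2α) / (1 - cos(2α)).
RHS = 2 sin α cos α / (2sin²α) = cos α/sin α = cot α = LHS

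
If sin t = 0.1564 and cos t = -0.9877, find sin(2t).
sin(2t) = 2 sin t cos t = -0.309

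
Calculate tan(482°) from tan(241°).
tan(482°) = 2 tan 241° / (1 - tan²241°) = -1.6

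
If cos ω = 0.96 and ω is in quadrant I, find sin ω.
sin ω = 0.28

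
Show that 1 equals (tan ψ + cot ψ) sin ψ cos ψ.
RHS = (sin ψ/cos ψ + cos ψ/sin ψ) sin ψ cos ψ = ((sin²ψ + cos²ψ)/(sin ψ cos ψ)) · sin ψ cos ψ = sin²ψ + cos²ψ = 1 = LHS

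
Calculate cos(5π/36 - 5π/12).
cos(5π/36 - 5π/12) = cos 5π/36 cos 5π/12 + sin 5π/36 sin 5π/12 = 0.6428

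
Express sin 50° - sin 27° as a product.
sin 50° - sin 27° = 2 cos(38.5°) sin(11.5°)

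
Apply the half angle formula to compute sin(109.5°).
sin(109.5°) = √((1 - cos 219°)/2) = 0.9426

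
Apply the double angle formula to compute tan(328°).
tan(328°) = 2 tan 164° / (1 - tan²164°) = -0.6249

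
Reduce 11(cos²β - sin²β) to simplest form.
11(cos²β - sin²β) = 11(cos(2β)) (using Double angle)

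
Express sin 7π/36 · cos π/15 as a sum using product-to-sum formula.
sin 7π/36 cos π/15 = (1/2)[sin(7π/36+π/15) + sin(7π/36-π/15)]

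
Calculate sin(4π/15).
sin(4π/15) = 0.7431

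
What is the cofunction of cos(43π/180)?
cos(43π/180) = sin(π/2 - 43π/180) = sin(47π/180)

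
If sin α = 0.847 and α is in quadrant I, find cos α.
cos α = 0.5316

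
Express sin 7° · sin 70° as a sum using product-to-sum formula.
sin 7° sin 70° = (1/2)[cos(7°-70°) - cos(7°+70°)]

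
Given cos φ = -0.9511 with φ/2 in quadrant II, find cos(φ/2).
cos(φ/2) = ±√((1 + cos φ)/2); negative since φ/2 ∈ QII, so cos(φ/2) = -0.1564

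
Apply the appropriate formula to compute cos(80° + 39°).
cos(80° + 39°) = cos 80° cos 39° - sin 80° sin 39° = -0.4848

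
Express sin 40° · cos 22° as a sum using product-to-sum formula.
sin 40° cos 22° = (1/2)[sin(40°+22°) + sin(40°-22°)]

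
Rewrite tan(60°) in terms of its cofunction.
tan(60°) = cot(90° - 60°) = cot(30°)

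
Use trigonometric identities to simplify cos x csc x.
cos x csc x = cot x (using Reciprocal + quotient)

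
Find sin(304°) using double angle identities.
sin(304°) = 2 sin 152° cos 152° = -0.829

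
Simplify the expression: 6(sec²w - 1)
6(sec²w - 1) = 6(tan²w) (using Pythagorean identity)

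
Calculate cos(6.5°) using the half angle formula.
cos(6.5°) = √((1 + cos 13°)/2) = 0.9936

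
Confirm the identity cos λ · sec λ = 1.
LHS = cos λ · (1/cos λ) = 1 = RHS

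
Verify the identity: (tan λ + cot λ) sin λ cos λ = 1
LHS = (sin λ/cos λ + cos λ/sin λ) sin λ cos λ = ((sin²λ + cos²λ)/(sin λ cos λ)) · sin λ cos λ = sin²λ + cos²λ = 1 = RHS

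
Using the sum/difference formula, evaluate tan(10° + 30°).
tan(10° + 30°) = (tan 10° + tan 30°)/(1 - tan 10° tan 30°) = 0.8391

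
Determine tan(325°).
tan(325°) = -0.7002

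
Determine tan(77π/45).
tan(77π/45) = -1.28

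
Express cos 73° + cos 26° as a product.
cos 73° + cos 26° = 2 cos(49.5°) cos(23.5°)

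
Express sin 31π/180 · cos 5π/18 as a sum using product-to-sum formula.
sin 31π/180 cos 5π/18 = (1/2)[sin(31π/180+5π/18) + sin(31π/180-5π/18)]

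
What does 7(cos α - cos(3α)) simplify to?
7(cos α - cos(3α)) = 7(2 sin(2α) sin α) (using Sum-to-product)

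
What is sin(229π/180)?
sin(229π/180) = -0.7547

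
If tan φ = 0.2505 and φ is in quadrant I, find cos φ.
cos φ = 0.97 (using tan²φ + 1 = sec²φ)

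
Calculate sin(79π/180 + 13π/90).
sin(79π/180 + 13π/90) = sin 79π/180 cos 13π/90 + cos 79π/180 sin 13π/90 = (√6+√2)/4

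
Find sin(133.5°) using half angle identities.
sin(133.5°) = √((1 - cos 267°)/2) = 0.7254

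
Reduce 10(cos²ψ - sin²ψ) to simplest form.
10(cos²ψ - sin²ψ) = 10(cos(2ψ)) (using Double angle)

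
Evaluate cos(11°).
cos(11°) = 0.9816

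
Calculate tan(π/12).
tan(π/12) = 2-√3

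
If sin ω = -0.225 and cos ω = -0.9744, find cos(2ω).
cos(2ω) = cos²ω - sin²ω = 0.8988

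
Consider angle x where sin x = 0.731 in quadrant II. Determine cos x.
cos x = ±√(1 - sin²x) = -0.6824 (negative in QII)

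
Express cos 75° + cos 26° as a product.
cos 75° + cos 26° = 2 cos(50.5°) cos(24.5°)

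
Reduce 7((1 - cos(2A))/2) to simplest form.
7((1 - cos(2A))/2) = 7(sin²A) (using Power reduction)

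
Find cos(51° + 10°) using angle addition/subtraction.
cos(51° + 10°) = cos 51° cos 10° - sin 51° sin 10° = 0.4848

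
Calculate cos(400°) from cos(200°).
cos(400°) = cos²200° - sin²200° = 0.766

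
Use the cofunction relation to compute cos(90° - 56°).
cos(90° - 56°) = sin(56°) = 0.829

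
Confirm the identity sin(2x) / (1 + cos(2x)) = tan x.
LHS = 2 sin x cos x / (2cos²x) = sin x/cos x = tan x = RHS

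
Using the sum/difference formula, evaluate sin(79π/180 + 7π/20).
sin(79π/180 + 7π/20) = sin 79π/180 cos 7π/20 + cos 79π/180 sin 7π/20 = 0.6157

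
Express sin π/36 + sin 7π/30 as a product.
sin π/36 + sin 7π/30 = 2 sin(47π/360) cos(-37π/360)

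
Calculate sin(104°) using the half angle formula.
sin(104°) = √((1 - cos 208°)/2) = 0.9703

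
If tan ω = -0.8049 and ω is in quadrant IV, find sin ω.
sin ω = -0.627 (using tan²ω + 1 = sec²ω)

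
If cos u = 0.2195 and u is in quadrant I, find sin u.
sin u = 0.9756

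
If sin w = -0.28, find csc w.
csc w = 1/sin w = -3.571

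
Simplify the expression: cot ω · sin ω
cot ω · sin ω = cos ω (using Quotient identity)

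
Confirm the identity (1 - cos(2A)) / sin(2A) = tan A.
LHS = 2sin²A / (2 sin A cos A) = sin A/cos A = tan A = RHS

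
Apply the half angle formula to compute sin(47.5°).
sin(47.5°) = √((1 - cos 95°)/2) = 0.7373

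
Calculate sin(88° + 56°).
sin(88° + 56°) = sin 88° cos 56° + cos 88° sin 56° = 0.5878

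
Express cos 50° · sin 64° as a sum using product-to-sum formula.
cos 50° sin 64° = (1/2)[sin(50°+64°) - sin(50°-64°)]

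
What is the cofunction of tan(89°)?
tan(89°) = cot(90° - 89°) = cot(1°)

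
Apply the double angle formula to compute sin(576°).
sin(576°) = 2 sin 288° cos 288° = -0.5878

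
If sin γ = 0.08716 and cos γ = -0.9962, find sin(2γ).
sin(2γ) = 2 sin γ cos γ = -0.1737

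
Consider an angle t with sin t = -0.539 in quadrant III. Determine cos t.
cos t = ±√(1 - sin²t) = -0.8423 (negative in QIII)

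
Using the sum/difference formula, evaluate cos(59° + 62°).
cos(59° + 62°) = cos 59° cos 62° - sin 59° sin 62° = -0.515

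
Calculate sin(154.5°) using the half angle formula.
sin(154.5°) = √((1 - cos 309°)/2) = 0.4305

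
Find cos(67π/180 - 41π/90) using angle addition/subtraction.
cos(67π/180 - 41π/90) = cos 67π/180 cos 41π/90 + sin 67π/180 sin 41π/90 = (√6+√2)/4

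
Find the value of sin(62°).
sin(62°) = 0.8829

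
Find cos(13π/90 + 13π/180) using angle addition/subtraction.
cos(13π/90 + 13π/180) = cos 13π/90 cos 13π/180 - sin 13π/90 sin 13π/180 = 0.7771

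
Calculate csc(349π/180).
csc(349π/180) = -5.241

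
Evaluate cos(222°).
cos(222°) = -0.7431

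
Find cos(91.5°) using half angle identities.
cos(91.5°) = -√((1 + cos 183°)/2) = -0.02618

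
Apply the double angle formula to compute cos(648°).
cos(648°) = 1 - 2sin²324° = 0.309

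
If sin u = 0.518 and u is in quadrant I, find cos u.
cos u = 0.8554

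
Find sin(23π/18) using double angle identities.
sin(23π/18) = 2 sin 23π/36 cos 23π/36 = -0.766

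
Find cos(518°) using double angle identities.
cos(518°) = cos²259° - sin²259° = -0.9272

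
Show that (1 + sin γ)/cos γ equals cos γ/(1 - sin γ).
LHS = (1 + sin γ)(1 - sin γ) / (cos γ(1 - sin γ)) = (1 - sin²γ) / (cos γ(1 - sin γ)) = cos²γ / (cos γ(1 - sin γ)) = cos γ/(1 - sin γ) = RHS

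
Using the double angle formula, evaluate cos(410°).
cos(410°) = cos²205° - sin²205° = 0.6428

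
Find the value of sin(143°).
sin(143°) = 0.6018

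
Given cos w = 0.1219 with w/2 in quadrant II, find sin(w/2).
sin(w/2) = ±√((1 - cos w)/2); positive since w/2 ∈ QII, so sin(w/2) = 0.6626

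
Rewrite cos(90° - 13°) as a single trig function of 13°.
cos(90° - 13°) = sin(13°)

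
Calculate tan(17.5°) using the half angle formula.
tan(17.5°) = sin 35° / (1 + cos 35°) = 0.3153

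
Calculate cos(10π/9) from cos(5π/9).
cos(10π/9) = cos²5π/9 - sin²5π/9 = -0.9397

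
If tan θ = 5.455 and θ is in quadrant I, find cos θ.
cos θ = 0.1803 (using tan²θ + 1 = sec²θ)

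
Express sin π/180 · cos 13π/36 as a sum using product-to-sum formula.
sin π/180 cos 13π/36 = (1/2)[sin(π/180+13π/36) + sin(π/180-13π/36)]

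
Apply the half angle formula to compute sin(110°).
sin(110°) = √((1 - cos 220°)/2) = 0.9397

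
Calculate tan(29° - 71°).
tan(29° - 71°) = (tan 29° - tan 71°)/(1 + tan 29° tan 71°) = -0.9004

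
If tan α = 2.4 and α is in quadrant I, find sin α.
sin α = 0.9231 (using tan²α + 1 = sec²α)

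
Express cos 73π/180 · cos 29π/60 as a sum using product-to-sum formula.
cos 73π/180 cos 29π/60 = (1/2)[cos(73π/180-29π/60) + cos(73π/180+29π/60)]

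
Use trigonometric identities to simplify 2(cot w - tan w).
2(cot w - tan w) = 2(2 cot(2w)) (using Double angle)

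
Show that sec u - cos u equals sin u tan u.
LHS = 1/cos u - cos u = (1 - cos²u)/cos u = sin²u/cos u = sin u · (sin u/cos u) = sin u tan u = RHS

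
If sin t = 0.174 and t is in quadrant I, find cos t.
cos t = 0.9847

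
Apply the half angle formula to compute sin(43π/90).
sin(43π/90) = √((1 - cos 43π/45)/2) = 0.9976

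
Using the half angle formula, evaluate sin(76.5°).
sin(76.5°) = √((1 - cos 153°)/2) = 0.9724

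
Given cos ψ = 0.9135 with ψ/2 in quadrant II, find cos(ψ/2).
cos(ψ/2) = ±√((1 + cos ψ)/2); negative since ψ/2 ∈ QII, so cos(ψ/2) = -0.9781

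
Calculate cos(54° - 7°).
cos(54° - 7°) = cos 54° cos 7° + sin 54° sin 7° = 0.682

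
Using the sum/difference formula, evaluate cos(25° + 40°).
cos(25° + 40°) = cos 25° cos 40° - sin 25° sin 40° = 0.4226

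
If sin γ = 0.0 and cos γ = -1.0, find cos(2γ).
cos(2γ) = cos²γ - sin²γ = 1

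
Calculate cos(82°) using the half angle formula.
cos(82°) = √((1 + cos 164°)/2) = 0.1392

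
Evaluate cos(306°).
cos(306°) = 0.5878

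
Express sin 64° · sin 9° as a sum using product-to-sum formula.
sin 64° sin 9° = (1/2)[cos(64°-9°) - cos(64°+9°)]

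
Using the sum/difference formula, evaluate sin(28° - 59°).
sin(28° - 59°) = sin 28° cos 59° - cos 28° sin 59° = -0.515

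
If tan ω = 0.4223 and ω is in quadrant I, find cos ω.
cos ω = 0.9212 (using tan²ω + 1 = sec²ω)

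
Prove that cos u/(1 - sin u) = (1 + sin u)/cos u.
RHS = (1 + sin u)(1 - sin u) / (cos u(1 - sin u)) = (1 - sin²u) / (cos u(1 - sin u)) = cos²u / (cos u(1 - sin u)) = cos u/(1 - sin u) = LHS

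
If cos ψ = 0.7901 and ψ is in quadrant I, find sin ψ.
sin ψ = 0.613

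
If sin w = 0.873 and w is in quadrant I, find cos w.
cos w = 0.4877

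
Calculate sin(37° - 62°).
sin(37° - 62°) = sin 37° cos 62° - cos 37° sin 62° = -0.4226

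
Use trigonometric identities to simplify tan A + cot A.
tan A + cot A = sec A csc A (using Quotient identities)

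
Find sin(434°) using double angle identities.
sin(434°) = 2 sin 217° cos 217° = 0.9613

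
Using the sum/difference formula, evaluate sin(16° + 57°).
sin(16° + 57°) = sin 16° cos 57° + cos 16° sin 57° = 0.9563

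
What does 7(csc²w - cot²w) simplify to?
7(csc²w - cot²w) = 7 (using Pythagorean identity)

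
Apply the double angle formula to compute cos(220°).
cos(220°) = cos²110° - sin²110° = -0.766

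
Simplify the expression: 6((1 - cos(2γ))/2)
6((1 - cos(2γ))/2) = 6(sin²γ) (using Power reduction)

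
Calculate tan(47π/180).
tan(47π/180) = 1.072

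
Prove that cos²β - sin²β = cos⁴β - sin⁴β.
RHS = (cos²β - sin²β)(cos²β + sin²β) = (cos²β - sin²β) · 1 = cos²β - sin²β = LHS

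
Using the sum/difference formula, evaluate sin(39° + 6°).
sin(39° + 6°) = sin 39° cos 6° + cos 39° sin 6° = √2/2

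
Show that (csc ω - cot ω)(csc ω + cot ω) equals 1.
LHS = csc²ω - cot²ω = (1 + cot²ω) - cot²ω = 1 = RHS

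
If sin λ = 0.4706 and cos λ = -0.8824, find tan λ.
tan λ = sin λ / cos λ = -0.5333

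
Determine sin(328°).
sin(328°) = -0.5299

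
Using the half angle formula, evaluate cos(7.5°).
cos(7.5°) = √((1 + cos 15°)/2) = 0.9914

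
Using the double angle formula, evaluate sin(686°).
sin(686°) = 2 sin 343° cos 343° = -0.5592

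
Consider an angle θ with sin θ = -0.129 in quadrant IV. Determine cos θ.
cos θ = √(1 - sin²θ) = 0.9916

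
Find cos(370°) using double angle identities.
cos(370°) = cos²185° - sin²185° = 0.9848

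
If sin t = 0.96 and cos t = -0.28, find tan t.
tan t = sin t / cos t = -3.429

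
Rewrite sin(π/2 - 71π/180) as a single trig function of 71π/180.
sin(π/2 - 71π/180) = cos(71π/180)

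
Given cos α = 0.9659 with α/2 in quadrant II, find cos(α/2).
cos(α/2) = ±√((1 + cos α)/2); negative since α/2 ∈ QII, so cos(α/2) = -0.9914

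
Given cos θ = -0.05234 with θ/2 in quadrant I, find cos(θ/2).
cos(θ/2) = ±√((1 + cos θ)/2); positive since θ/2 ∈ QI, so cos(θ/2) = 0.6884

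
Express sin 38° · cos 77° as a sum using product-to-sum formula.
sin 38° cos 77° = (1/2)[sin(38°+77°) + sin(38°-77°)]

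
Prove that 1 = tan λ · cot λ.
RHS = (sin λ/cos λ) · (cos λ/sin λ) = 1 = LHS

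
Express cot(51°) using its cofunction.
cot(51°) = tan(90° - 51°) = tan(39°)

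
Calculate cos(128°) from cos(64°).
cos(128°) = cos²64° - sin²64° = -0.6157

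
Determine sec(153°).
sec(153°) = -1.122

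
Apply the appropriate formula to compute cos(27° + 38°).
cos(27° + 38°) = cos 27° cos 38° - sin 27° sin 38° = 0.4226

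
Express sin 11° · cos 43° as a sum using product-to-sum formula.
sin 11° cos 43° = (1/2)[sin(11°+43°) + sin(11°-43°)]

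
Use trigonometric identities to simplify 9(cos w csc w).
9(cos w csc w) = 9(cot w) (using Reciprocal + quotient)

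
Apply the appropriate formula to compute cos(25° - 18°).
cos(25° - 18°) = cos 25° cos 18° + sin 25° sin 18° = 0.9925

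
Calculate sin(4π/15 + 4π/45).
sin(4π/15 + 4π/45) = sin 4π/15 cos 4π/45 + cos 4π/15 sin 4π/45 = 0.8988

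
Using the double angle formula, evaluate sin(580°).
sin(580°) = 2 sin 290° cos 290° = -0.6428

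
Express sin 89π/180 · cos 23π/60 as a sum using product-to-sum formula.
sin 89π/180 cos 23π/60 = (1/2)[sin(89π/180+23π/60) + sin(89π/180-23π/60)]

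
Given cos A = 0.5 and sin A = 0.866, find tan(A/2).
tan(A/2) = sin A / (1 + cos A) = 0.5773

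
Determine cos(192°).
cos(192°) = -0.9781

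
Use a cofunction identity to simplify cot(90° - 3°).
cot(90° - 3°) = tan(3°)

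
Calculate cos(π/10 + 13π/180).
cos(π/10 + 13π/180) = cos π/10 cos 13π/180 - sin π/10 sin 13π/180 = 0.8572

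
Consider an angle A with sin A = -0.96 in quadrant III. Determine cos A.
cos A = ±√(1 - sin²A) = -0.28 (negative in QIII)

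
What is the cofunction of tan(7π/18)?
tan(7π/18) = cot(π/2 - 7π/18) = cot(π/9)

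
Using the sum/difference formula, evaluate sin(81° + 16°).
sin(81° + 16°) = sin 81° cos 16° + cos 81° sin 16° = 0.9925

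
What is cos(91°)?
cos(91°) = -0.01745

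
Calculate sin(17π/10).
sin(17π/10) = -0.809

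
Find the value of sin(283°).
sin(283°) = -0.9744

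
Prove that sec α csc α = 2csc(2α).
RHS = 2/sin(2α) = 2/(2 sin α cos α) = 1/(sin α cos α) = (1/cos α)(1/sin α) = sec α csc α = LHS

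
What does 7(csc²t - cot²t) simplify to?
7(csc²t - cot²t) = 7 (using Pythagorean identity)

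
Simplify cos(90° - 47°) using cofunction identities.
cos(90° - 47°) = sin(47°)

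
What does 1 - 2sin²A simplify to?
1 - 2sin²A = cos(2A) (using Double angle)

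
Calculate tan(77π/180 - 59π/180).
tan(77π/180 - 59π/180) = (tan 77π/180 - tan 59π/180)/(1 + tan 77π/180 tan 59π/180) = 0.3249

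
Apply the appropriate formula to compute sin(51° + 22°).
sin(51° + 22°) = sin 51° cos 22° + cos 51° sin 22° = 0.9563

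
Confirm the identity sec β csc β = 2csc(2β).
RHS = 2/sin(2β) = 2/(2 sin β cos β) = 1/(sin β cos β) = (1/cos β)(1/sin β) = sec β csc β = LHS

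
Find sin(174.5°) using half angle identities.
sin(174.5°) = √((1 - cos 349°)/2) = 0.09585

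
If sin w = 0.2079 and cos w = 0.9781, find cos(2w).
cos(2w) = cos²w - sin²w = 0.9135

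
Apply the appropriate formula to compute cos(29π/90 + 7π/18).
cos(29π/90 + 7π/18) = cos 29π/90 cos 7π/18 - sin 29π/90 sin 7π/18 = -0.6157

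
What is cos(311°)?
cos(311°) = 0.6561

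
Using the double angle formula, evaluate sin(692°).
sin(692°) = 2 sin 346° cos 346° = -0.4695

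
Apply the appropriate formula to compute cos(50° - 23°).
cos(50° - 23°) = cos 50° cos 23° + sin 50° sin 23° = 0.891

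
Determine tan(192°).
tan(192°) = 0.2126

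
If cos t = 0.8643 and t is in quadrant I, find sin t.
sin t = 0.503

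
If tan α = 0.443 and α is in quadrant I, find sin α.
sin α = 0.405 (using tan²α + 1 = sec²α)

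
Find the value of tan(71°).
tan(71°) = 2.904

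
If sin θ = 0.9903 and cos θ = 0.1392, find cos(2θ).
cos(2θ) = cos²θ - sin²θ = -0.9613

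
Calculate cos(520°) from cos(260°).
cos(520°) = cos²260° - sin²260° = -0.9397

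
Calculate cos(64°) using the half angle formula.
cos(64°) = √((1 + cos 128°)/2) = 0.4384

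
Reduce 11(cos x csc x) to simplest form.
11(cos x csc x) = 11(cot x) (using Reciprocal + quotient)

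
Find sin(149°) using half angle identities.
sin(149°) = √((1 - cos 298°)/2) = 0.515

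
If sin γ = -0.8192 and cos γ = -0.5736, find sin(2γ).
sin(2γ) = 2 sin γ cos γ = 0.9398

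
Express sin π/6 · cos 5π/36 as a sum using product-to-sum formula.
sin π/6 cos 5π/36 = (1/2)[sin(π/6+5π/36) + sin(π/6-5π/36)]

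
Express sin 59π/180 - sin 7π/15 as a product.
sin 59π/180 - sin 7π/15 = 2 cos(143π/360) sin(-5π/72)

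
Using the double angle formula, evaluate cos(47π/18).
cos(47π/18) = cos²47π/36 - sin²47π/36 = -0.342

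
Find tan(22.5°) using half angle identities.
tan(22.5°) = sin 45° / (1 + cos 45°) = √2-1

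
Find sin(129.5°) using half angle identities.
sin(129.5°) = √((1 - cos 259°)/2) = 0.7716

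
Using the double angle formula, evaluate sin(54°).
sin(54°) = 2 sin 27° cos 27° = 0.809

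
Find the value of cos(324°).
cos(324°) = 0.809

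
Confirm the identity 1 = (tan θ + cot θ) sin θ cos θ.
RHS = (sin θ/cos θ + cos θ/sin θ) sin θ cos θ = ((sin²θ + cos²θ)/(sin θ cos θ)) · sin θ cos θ = sin²θ + cos²θ = 1 = LHS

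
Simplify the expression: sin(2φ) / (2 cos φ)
sin(2φ) / (2 cos φ) = sin φ (using Double angle)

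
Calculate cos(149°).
cos(149°) = -0.8572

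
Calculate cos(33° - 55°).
cos(33° - 55°) = cos 33° cos 55° + sin 33° sin 55° = 0.9272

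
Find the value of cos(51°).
cos(51°) = 0.6293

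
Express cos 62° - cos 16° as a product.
cos 62° - cos 16° = -2 sin(39°) sin(23°)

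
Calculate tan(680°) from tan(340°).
tan(680°) = 2 tan 340° / (1 - tan²340°) = -0.8391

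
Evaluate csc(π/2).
csc(π/2) = 1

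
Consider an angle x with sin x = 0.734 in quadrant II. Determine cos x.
cos x = ±√(1 - sin²x) = -0.6791 (negative in QII)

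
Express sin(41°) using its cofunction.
sin(41°) = cos(90° - 41°) = cos(49°)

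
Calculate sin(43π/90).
sin(43π/90) = 0.9976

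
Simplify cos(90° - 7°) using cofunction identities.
cos(90° - 7°) = sin(7°)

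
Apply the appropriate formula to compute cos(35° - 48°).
cos(35° - 48°) = cos 35° cos 48° + sin 35° sin 48° = 0.9744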